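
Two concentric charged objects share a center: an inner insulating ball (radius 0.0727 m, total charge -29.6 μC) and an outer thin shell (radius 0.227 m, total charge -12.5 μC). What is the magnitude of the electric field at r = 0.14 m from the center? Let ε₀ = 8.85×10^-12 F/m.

Use a concentric Gaussian sphere at r = 0.14 m (between the bodies, 0.0727 m < r < 0.227 m).
The shell at 0.227 m lies outside the Gaussian surface, so Q_enc = -29.6 μC = -2.96×10^-5 C.
By Gauss's law, ∮E·dA = E·4πr² = Q_enc/ε₀.
E = |Q_enc|/(4πε₀r²) = (2.96×10^-5)/(4π·8.85×10^-12·(0.14)²) = 1.36×10^7 N/C.

1.36×10^7 N/C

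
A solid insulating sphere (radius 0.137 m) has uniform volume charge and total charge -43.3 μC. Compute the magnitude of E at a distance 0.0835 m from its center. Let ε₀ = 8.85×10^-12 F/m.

Take a concentric spherical Gaussian surface of radius r = 0.0835 m (r < R).
Only the charge within r is enclosed: Q_enc = Q·(r/R)³ = (-43.3 μC)·(0.0835 m/0.137 m)³ = -9.804e-6 C.
Gauss's law: E·4πr² = Q_enc/ε₀.
E = |Q_enc|/(4πε₀r²) = (9.804×10^-6)/(4π·8.85×10^-12·(0.0835)²) = 1.26×10^7 N/C.

|E| = 1.26e7 V/m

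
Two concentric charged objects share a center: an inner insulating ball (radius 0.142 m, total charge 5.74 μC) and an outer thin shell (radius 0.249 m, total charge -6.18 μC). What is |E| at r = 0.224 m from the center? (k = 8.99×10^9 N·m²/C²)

By spherical symmetry E is radial; choose a Gaussian sphere of radius r = 0.224 m (between the bodies, 0.142 m < r < 0.249 m).
Only the inner charge is enclosed; the outer shell contributes nothing inside itself. Q_enc = 5.74 μC = 5.74×10^-6 C.
Applying ∮E·dA = Q_enc/ε₀ with Φ = E(4πr²):
E = k|Q_enc|/r² = (8.99×10^9)(5.74e-6)/(0.224)² = 1.03×10^6 N/C.

E ≈ 1.03×10^6 V/m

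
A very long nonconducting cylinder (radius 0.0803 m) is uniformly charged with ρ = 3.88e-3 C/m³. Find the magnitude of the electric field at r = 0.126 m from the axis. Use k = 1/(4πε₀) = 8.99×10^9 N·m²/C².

|E| = 1.12e7 V/m

By cylindrical symmetry E is radial; use a coaxial Gaussian cylinder of radius 0.126 m and length L (r > 0.0803 m, full cross-section enclosed).
λ_enc = ρ·πR² = (3.88×10^-3)π(0.0803)² = 7.86×10^-5 C/m.
Since E is radial and uniform over the curved surface, Φ = E·2πrL = Q_enc/ε₀ = λ_enc L/ε₀.
E = 2k|λ_enc|/r = 2(8.99×10^9)(7.86e-5)/(0.126) = 1.12e7 N/C.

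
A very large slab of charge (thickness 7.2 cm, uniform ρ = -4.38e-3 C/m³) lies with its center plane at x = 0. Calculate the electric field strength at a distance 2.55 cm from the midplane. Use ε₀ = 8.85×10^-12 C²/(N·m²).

By symmetry E is perpendicular to the slab. A Gaussian pillbox from −2.55 cm to +2.55 cm (face area A) lies entirely within the slab.
Q_enc = ρ·(2x)·A and flux = 2EA, so 2EA = 2ρxA/ε₀ ⇒ E = |ρ|x/ε₀.
E = (4.38×10^-3)(0.0255)/(8.85×10^-12) = 1.26×10^7 N/C.

1.26×10^7 N/C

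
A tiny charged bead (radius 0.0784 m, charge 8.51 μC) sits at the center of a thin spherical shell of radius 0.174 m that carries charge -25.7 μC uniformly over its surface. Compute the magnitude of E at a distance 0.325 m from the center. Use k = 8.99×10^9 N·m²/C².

1.46×10^6 V/m

Use a concentric Gaussian sphere at r = 0.325 m (r > 0.174 m, enclosing both).
Q_enc = (8.51 μC) + (-25.7 μC) = -1.719×10^-5 C.
Since E is radial and uniform over the Gaussian sphere, Φ = E·4πr² = Q_enc/ε₀.
E = k|Q_enc|/r² = (8.99×10^9)(1.719e-5)/(0.325)² = 1.46e6 N/C.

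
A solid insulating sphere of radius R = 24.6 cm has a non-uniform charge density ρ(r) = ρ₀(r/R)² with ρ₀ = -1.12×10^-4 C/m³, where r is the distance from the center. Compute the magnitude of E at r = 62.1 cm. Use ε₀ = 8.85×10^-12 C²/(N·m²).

Take a concentric spherical Gaussian surface of radius r = 62.1 cm (r > R, all charge enclosed).
Q_enc = 4π ∫₀^R ρ₀(r'/R)^2 r'² dr' = 4πρ₀R³/5 = -4.19×10^-6 C.
Since E is radial and uniform over the Gaussian sphere, Φ = E·4πr² = Q_enc/ε₀.
E = |Q_enc|/(4πε₀r²) = (4.19×10^-6)/(4π·8.85×10^-12·(0.621)²) = 9.77×10^4 N/C.

9.77e4 N/C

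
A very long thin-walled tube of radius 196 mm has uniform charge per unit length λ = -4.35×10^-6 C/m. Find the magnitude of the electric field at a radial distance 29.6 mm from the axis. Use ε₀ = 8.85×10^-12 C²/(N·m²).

E = 0

By cylindrical symmetry E is radial; use a coaxial Gaussian cylinder of radius 29.6 mm and length L (r < 196 mm, inside the shell).
All the surface charge lies outside this cylinder: Q_enc = 0, hence E = 0.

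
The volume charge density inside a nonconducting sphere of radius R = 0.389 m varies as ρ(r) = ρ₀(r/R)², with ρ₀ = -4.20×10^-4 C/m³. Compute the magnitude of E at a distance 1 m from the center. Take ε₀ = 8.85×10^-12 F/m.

By spherical symmetry E is radial; choose a Gaussian sphere of radius r = 1 m (r > R, all charge enclosed).
Q_enc = 4π ∫₀^R ρ₀(r'/R)^2 r'² dr' = 4πρ₀R³/5 = -6.214×10^-5 C.
Gauss's law: E·4πr² = Q_enc/ε₀.
E = |Q_enc|/(4πε₀r²) = (6.214e-5)/(4π·8.85×10^-12·(1)²) = 5.59×10^5 N/C.

|E| = 5.59e5 N/C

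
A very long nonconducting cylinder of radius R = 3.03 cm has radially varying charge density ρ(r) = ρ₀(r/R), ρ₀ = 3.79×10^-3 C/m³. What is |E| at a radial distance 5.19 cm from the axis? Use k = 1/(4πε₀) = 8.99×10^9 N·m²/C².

Choose a coaxial cylinder of radius r = 5.19 cm (arbitrary length L) as the Gaussian surface (r > R, full charge per length enclosed).
λ_enc = 2π ∫₀^R ρ₀(r'/R)^1 r' dr' = 2πρ₀R²/3 = 7.288×10^-6 C/m.
Applying ∮E·dA = Q_enc/ε₀ with the end caps contributing no flux:
E = 2k|λ_enc|/r = 2(8.99×10^9)(7.288×10^-6)/(0.0519) = 2.52×10^6 N/C.

E = 2.52e6 N/C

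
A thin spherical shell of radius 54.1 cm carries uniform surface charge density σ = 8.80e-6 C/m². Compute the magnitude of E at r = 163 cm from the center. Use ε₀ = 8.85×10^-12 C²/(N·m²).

E ≈ 1.10×10^5 N/C

Use a concentric Gaussian sphere at r = 163 cm (r > 54.1 cm).
The entire shell is enclosed: Q_enc = σ·4πR² = (8.80e-6)·4π·(0.541)² = 3.237×10^-5 C.
By Gauss's law, ∮E·dA = E·4πr² = Q_enc/ε₀.
E = |Q_enc|/(4πε₀r²) = (3.237×10^-5)/(4π·8.85×10^-12·(1.63)²) = 1.10e5 N/C.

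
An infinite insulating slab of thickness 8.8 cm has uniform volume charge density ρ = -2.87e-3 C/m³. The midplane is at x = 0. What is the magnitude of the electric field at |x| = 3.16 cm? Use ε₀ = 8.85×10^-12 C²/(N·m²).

E ≈ 1.02e7 V/m

By symmetry E is perpendicular to the slab. A Gaussian pillbox from −3.16 cm to +3.16 cm (face area A) lies entirely within the slab.
Q_enc = ρ·(2x)·A and flux = 2EA, so 2EA = 2ρxA/ε₀ ⇒ E = |ρ|x/ε₀.
E = (2.87e-3)(0.0316)/(8.85×10^-12) = 1.02×10^7 N/C.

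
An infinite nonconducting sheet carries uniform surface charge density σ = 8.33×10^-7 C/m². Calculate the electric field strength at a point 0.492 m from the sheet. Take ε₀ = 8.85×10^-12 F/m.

|E| ≈ 4.71×10^4 V/m

The symmetry is planar: E is normal to the sheet and the same magnitude on both sides. Take a pillbox straddling the sheet with end-cap area A.
Only the two end caps contribute flux: Φ = 2EA. With Q_enc = σA, Gauss's law gives E = |σ|/(2ε₀).
E = |σ|/(2ε₀) = (8.33e-7)/(2·8.85×10^-12) = 4.71×10^4 N/C.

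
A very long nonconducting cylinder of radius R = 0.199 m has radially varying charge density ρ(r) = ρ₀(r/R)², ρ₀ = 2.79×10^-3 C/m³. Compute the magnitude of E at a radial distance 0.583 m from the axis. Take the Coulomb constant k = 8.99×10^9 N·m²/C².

Coaxial Gaussian cylinder, radius r = 0.583 m, length L (r > R, full charge per length enclosed).
λ_enc = 2π ∫₀^R ρ₀(r'/R)^2 r' dr' = 2πρ₀R²/4 = 1.736×10^-4 C/m.
Since E is radial and uniform over the curved surface, Φ = E·2πrL = Q_enc/ε₀ = λ_enc L/ε₀.
E = 2k|λ_enc|/r = 2(8.99×10^9)(1.736×10^-4)/(0.583) = 5.35e6 N/C.

|E| ≈ 5.35×10^6 N/C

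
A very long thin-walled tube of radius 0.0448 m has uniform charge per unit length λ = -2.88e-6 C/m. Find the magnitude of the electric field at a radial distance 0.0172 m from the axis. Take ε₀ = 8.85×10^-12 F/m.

Choose a coaxial cylinder of radius r = 0.0172 m (arbitrary length L) as the Gaussian surface (r < 0.0448 m, inside the shell).
All the surface charge lies outside this cylinder: Q_enc = 0, hence E = 0.

E = 0 (no enclosed charge)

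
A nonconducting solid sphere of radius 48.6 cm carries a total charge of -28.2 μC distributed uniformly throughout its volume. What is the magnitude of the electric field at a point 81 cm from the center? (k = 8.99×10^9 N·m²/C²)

Symmetry ⇒ E = E(r) r̂. Gaussian sphere of radius r = 81 cm (r > R, so the entire charge is enclosed).
Q_enc = -28.2 μC = -2.82×10^-5 C.
Applying ∮E·dA = Q_enc/ε₀ with Φ = E(4πr²):
E = k|Q_enc|/r² = (8.99×10^9)(2.82×10^-5)/(0.81)² = 3.86×10^5 N/C.

E = 3.86e5 N/C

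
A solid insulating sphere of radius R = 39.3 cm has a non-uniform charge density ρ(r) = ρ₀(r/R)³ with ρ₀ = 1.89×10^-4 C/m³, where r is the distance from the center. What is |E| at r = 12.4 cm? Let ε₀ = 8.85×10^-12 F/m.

|E| = 1.39×10^4 N/C

By spherical symmetry E is radial; choose a Gaussian sphere of radius r = 12.4 cm (r < R).
Q_enc = ∫₀^r ρ(r')·4πr'² dr' = (4πρ₀/R³) ∫₀^r r'^5 dr' = 4πρ₀ r^6/(6·R³) = 2.371×10^-8 C.
Applying ∮E·dA = Q_enc/ε₀ with Φ = E(4πr²):
E = |Q_enc|/(4πε₀r²) = (2.371e-8)/(4π·8.85×10^-12·(0.124)²) = 1.39×10^4 N/C.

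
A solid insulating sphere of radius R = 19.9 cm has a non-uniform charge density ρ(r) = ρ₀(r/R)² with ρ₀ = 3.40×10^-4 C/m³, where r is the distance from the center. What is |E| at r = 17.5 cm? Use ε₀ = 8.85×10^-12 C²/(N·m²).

Use a concentric Gaussian sphere at r = 17.5 cm (r < R).
Integrate the density: Q_enc = 4π ∫₀^r ρ₀(r'/R)^2 r'² dr' = 4πρ₀ r^5/(5·R²) = 3.542×10^-6 C.
Applying ∮E·dA = Q_enc/ε₀ with Φ = E(4πr²):
E = |Q_enc|/(4πε₀r²) = (3.542×10^-6)/(4π·8.85×10^-12·(0.175)²) = 1.04e6 N/C.

E ≈ 1.04×10^6 N/C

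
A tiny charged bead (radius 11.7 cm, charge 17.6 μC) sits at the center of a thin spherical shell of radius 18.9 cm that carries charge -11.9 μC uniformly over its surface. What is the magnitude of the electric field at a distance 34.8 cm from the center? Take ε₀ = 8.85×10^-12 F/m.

By spherical symmetry E is radial; choose a Gaussian sphere of radius r = 34.8 cm (r > 18.9 cm, enclosing both).
Q_enc = (17.6 μC) + (-11.9 μC) = 5.70×10^-6 C.
Applying ∮E·dA = Q_enc/ε₀ with Φ = E(4πr²):
E = |Q_enc|/(4πε₀r²) = (5.70e-6)/(4π·8.85×10^-12·(0.348)²) = 4.23×10^5 N/C.

E = 4.23×10^5 N/C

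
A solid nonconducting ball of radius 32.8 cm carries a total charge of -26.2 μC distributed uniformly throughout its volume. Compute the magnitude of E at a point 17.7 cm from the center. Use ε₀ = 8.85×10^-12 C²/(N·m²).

Use a concentric Gaussian sphere at r = 17.7 cm (r < R).
Only the charge within r is enclosed: Q_enc = Q·(r/R)³ = (-26.2 μC)·(17.7 cm/32.8 cm)³ = -4.117×10^-6 C.
By Gauss's law, ∮E·dA = E·4πr² = Q_enc/ε₀.
E = |Q_enc|/(4πε₀r²) = (4.117e-6)/(4π·8.85×10^-12·(0.177)²) = 1.18×10^6 N/C.

|E| ≈ 1.18×10^6 N/C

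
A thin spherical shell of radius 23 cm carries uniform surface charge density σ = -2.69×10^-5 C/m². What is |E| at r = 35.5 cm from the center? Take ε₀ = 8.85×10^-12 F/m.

E ≈ 1.28×10^6 V/m

By spherical symmetry E is radial; choose a Gaussian sphere of radius r = 35.5 cm (r > 23 cm).
The entire shell is enclosed: Q_enc = σ·4πR² = (-2.69×10^-5)·4π·(0.23)² = -1.788×10^-5 C.
Applying ∮E·dA = Q_enc/ε₀ with Φ = E(4πr²):
E = |Q_enc|/(4πε₀r²) = (1.788×10^-5)/(4π·8.85×10^-12·(0.355)²) = 1.28×10^6 N/C.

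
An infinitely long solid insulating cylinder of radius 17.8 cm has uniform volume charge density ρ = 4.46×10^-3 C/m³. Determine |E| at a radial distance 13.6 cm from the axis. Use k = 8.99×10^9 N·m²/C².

E ≈ 3.43×10^7 N/C

Coaxial Gaussian cylinder, radius r = 13.6 cm, length L (r < R).
Charge inside radius r per length L is ρ·πr²·L, so λ_enc = ρπr² = 2.592×10^-4 C/m.
By Gauss's law (flux through the curved wall only), E·2πrL = λ_enc L/ε₀.
E = 2k|λ_enc|/r = 2(8.99×10^9)(2.592e-4)/(0.136) = 3.43×10^7 N/C.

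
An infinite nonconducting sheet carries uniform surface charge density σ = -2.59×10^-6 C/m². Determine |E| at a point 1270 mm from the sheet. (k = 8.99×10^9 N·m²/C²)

|E| ≈ 1.46×10^5 N/C

By planar symmetry E is perpendicular to the sheet and uniform; use a Gaussian pillbox with flat faces of area A on each side of the sheet.
Only the two end caps contribute flux: Φ = 2EA. With Q_enc = σA, Gauss's law gives E = |σ|/(2ε₀).
E = 2πk|σ| = 2π(8.99×10^9)(2.59×10^-6) = 1.46×10^5 N/C.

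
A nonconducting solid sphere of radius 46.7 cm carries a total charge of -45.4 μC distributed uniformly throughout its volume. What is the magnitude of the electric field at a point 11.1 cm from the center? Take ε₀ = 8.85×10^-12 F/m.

Use a concentric Gaussian sphere at r = 11.1 cm (r < R).
Only the charge within r is enclosed: Q_enc = Q·(r/R)³ = (-45.4 μC)·(11.1 cm/46.7 cm)³ = -6.096×10^-7 C.
By Gauss's law, ∮E·dA = E·4πr² = Q_enc/ε₀.
E = |Q_enc|/(4πε₀r²) = (6.096×10^-7)/(4π·8.85×10^-12·(0.111)²) = 4.45e5 N/C.

|E| = 4.45e5 N/C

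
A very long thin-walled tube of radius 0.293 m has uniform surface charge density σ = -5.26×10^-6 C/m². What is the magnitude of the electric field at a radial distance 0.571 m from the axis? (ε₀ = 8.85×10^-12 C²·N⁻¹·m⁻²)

Take a coaxial cylindrical Gaussian surface of radius r = 0.571 m and length L (r > 0.293 m).
The whole shell is enclosed: λ_enc = σ·2πR = (-5.26×10^-6)·2π·(0.293) = -9.684×10^-6 C/m.
Gauss's law: E·2πrL = λ_enc L/ε₀.
E = |λ_enc|/(2πε₀r) = (9.684e-6)/(2π·8.85×10^-12·0.571) = 3.05×10^5 N/C.

E = 3.05×10^5 N/C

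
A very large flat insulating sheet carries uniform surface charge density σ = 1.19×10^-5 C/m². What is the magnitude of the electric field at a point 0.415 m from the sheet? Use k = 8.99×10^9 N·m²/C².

6.72e5 V/m

The symmetry is planar: E is normal to the sheet and the same magnitude on both sides. Take a pillbox straddling the sheet with end-cap area A.
Only the two end caps contribute flux: Φ = 2EA. With Q_enc = σA, Gauss's law gives E = |σ|/(2ε₀).
E = 2πk|σ| = 2π(8.99×10^9)(1.19e-5) = 6.72×10^5 N/C.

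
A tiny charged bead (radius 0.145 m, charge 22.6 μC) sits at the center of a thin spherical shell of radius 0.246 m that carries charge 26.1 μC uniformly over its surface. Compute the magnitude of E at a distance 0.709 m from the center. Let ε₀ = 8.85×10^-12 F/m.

|E| ≈ 8.71×10^5 V/m

Take a concentric spherical Gaussian surface of radius r = 0.709 m (r > 0.246 m, enclosing both).
Q_enc = (22.6 μC) + (26.1 μC) = 4.87×10^-5 C.
Since E is radial and uniform over the Gaussian sphere, Φ = E·4πr² = Q_enc/ε₀.
E = |Q_enc|/(4πε₀r²) = (4.87e-5)/(4π·8.85×10^-12·(0.709)²) = 8.71×10^5 N/C.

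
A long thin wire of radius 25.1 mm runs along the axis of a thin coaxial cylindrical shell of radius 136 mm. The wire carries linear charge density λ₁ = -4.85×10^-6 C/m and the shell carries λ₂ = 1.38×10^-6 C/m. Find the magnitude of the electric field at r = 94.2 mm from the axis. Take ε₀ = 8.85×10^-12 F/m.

E ≈ 9.26×10^5 V/m

Choose a coaxial cylinder of radius r = 94.2 mm (arbitrary length L) as the Gaussian surface (between the conductors, 25.1 mm < r < 136 mm).
The shell at 136 mm lies outside the Gaussian surface, so λ_enc = λ₁ = -4.85×10^-6 C/m.
Gauss's law: E·2πrL = λ_enc L/ε₀.
E = |λ_enc|/(2πε₀r) = (4.85×10^-6)/(2π·8.85×10^-12·0.0942) = 9.26×10^5 N/C.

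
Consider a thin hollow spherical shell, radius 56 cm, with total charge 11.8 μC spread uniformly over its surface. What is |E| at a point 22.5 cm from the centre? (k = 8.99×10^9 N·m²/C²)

By spherical symmetry E is radial; choose a Gaussian sphere of radius r = 22.5 cm (inside the shell, r < 56 cm).
No charge lies within this surface, so Q_enc = 0 and Gauss's law gives E·4πr² = 0 ⇒ E = 0.

|E| = 0 N/C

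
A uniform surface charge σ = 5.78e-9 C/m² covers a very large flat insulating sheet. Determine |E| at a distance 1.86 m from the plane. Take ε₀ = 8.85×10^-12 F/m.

Choose a cylindrical pillbox piercing the sheet, end faces (area A) parallel to it.
Only the two end caps contribute flux: Φ = 2EA. With Q_enc = σA, Gauss's law gives E = |σ|/(2ε₀).
E = |σ|/(2ε₀) = (5.78×10^-9)/(2·8.85×10^-12) = 327 N/C.

|E| ≈ 327 N/C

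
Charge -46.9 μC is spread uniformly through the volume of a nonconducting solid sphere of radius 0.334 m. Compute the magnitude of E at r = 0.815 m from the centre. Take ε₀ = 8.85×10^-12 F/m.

Symmetry ⇒ E = E(r) r̂. Gaussian sphere of radius r = 0.815 m (r > R, so the entire charge is enclosed).
Q_enc = -46.9 μC = -4.69×10^-5 C.
Since E is radial and uniform over the Gaussian sphere, Φ = E·4πr² = Q_enc/ε₀.
E = |Q_enc|/(4πε₀r²) = (4.69×10^-5)/(4π·8.85×10^-12·(0.815)²) = 6.35×10^5 N/C.

6.35e5 V/m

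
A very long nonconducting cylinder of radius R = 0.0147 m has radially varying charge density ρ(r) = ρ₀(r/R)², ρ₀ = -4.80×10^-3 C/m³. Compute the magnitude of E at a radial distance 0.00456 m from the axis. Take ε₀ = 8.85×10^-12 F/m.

Coaxial Gaussian cylinder, radius r = 0.00456 m, length L (r < R).
Integrating ρ over the cross-section to radius r: λ_enc = (2πρ₀/R²) ∫₀^r r'^3 dr' = 2πρ₀ r^4/(4·R²) = -1.509×10^-8 C/m.
Gauss's law: E·2πrL = λ_enc L/ε₀.
E = |λ_enc|/(2πε₀r) = (1.509e-8)/(2π·8.85×10^-12·0.00456) = 5.95×10^4 N/C.

|E| = 5.95×10^4 N/C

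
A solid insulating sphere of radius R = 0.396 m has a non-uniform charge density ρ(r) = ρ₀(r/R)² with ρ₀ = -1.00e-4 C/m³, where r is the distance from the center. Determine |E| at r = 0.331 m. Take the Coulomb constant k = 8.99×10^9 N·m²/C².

By spherical symmetry E is radial; choose a Gaussian sphere of radius r = 0.331 m (r < R).
Q_enc = ∫₀^r ρ(r')·4πr'² dr' = (4πρ₀/R²) ∫₀^r r'^4 dr' = 4πρ₀ r^5/(5·R²) = -6.368e-6 C.
Gauss's law: E·4πr² = Q_enc/ε₀.
E = k|Q_enc|/r² = (8.99×10^9)(6.368e-6)/(0.331)² = 5.23×10^5 N/C.

|E| = 5.23×10^5 N/C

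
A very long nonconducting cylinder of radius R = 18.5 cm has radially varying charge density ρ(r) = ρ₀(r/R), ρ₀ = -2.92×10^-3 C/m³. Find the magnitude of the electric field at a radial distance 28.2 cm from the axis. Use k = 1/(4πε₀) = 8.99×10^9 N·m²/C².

Take a coaxial cylindrical Gaussian surface of radius r = 28.2 cm and length L (r > R, full charge per length enclosed).
λ_enc = 2π ∫₀^R ρ₀(r'/R)^1 r' dr' = 2πρ₀R²/3 = -2.093×10^-4 C/m.
By Gauss's law (flux through the curved wall only), E·2πrL = λ_enc L/ε₀.
E = 2k|λ_enc|/r = 2(8.99×10^9)(2.093×10^-4)/(0.282) = 1.33e7 N/C.

|E| = 1.33e7 N/C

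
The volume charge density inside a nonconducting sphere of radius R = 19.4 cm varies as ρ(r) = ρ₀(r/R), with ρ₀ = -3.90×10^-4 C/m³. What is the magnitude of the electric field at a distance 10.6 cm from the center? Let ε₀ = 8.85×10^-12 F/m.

Take a concentric spherical Gaussian surface of radius r = 10.6 cm (r < R).
Integrate the density: Q_enc = 4π ∫₀^r ρ₀(r'/R)^1 r'² dr' = 4πρ₀ r^4/(4·R) = -7.973e-7 C.
Applying ∮E·dA = Q_enc/ε₀ with Φ = E(4πr²):
E = |Q_enc|/(4πε₀r²) = (7.973×10^-7)/(4π·8.85×10^-12·(0.106)²) = 6.38e5 N/C.

E = 6.38e5 N/C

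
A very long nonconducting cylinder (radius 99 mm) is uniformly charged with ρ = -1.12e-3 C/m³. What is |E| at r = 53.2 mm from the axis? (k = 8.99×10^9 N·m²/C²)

Choose a coaxial cylinder of radius r = 53.2 mm (arbitrary length L) as the Gaussian surface (r < R).
Charge inside radius r per length L is ρ·πr²·L, so λ_enc = ρπr² = -9.958×10^-6 C/m.
By Gauss's law (flux through the curved wall only), E·2πrL = λ_enc L/ε₀.
E = 2k|λ_enc|/r = 2(8.99×10^9)(9.958×10^-6)/(0.0532) = 3.37×10^6 N/C.

E = 3.37×10^6 N/C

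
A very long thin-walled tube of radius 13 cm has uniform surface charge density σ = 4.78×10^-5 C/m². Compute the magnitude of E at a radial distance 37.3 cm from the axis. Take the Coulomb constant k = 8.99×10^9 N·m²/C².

|E| = 1.88×10^6 V/m

Take a coaxial cylindrical Gaussian surface of radius r = 37.3 cm and length L (r > 13 cm).
The whole shell is enclosed: λ_enc = σ·2πR = (4.78e-5)·2π·(0.13) = 3.904×10^-5 C/m.
By Gauss's law (flux through the curved wall only), E·2πrL = λ_enc L/ε₀.
E = 2k|λ_enc|/r = 2(8.99×10^9)(3.904e-5)/(0.373) = 1.88e6 N/C.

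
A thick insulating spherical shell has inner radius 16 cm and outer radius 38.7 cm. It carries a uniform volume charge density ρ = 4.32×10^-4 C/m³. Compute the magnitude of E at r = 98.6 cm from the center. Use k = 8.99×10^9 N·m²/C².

Symmetry ⇒ E = E(r) r̂. Gaussian sphere of radius r = 98.6 cm (r > 38.7 cm, enclosing the whole shell).
Q_enc = ρ·(4π/3)(b³ − a³) = (4.32×10^-4)·(4π/3)·((0.387)³ − (0.16)³) = 9.747×10^-5 C.
By Gauss's law, ∮E·dA = E·4πr² = Q_enc/ε₀.
E = k|Q_enc|/r² = (8.99×10^9)(9.747×10^-5)/(0.986)² = 9.01×10^5 N/C.

|E| ≈ 9.01×10^5 V/m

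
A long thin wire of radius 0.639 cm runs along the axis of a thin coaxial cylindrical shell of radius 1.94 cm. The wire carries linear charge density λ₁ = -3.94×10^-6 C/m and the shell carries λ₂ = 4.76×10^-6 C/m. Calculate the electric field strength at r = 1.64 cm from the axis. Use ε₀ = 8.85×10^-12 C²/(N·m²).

Choose a coaxial cylinder of radius r = 1.64 cm (arbitrary length L) as the Gaussian surface (between the conductors, 0.639 cm < r < 1.94 cm).
Only the inner wire is enclosed; the outer shell contributes nothing inside itself. λ_enc = λ₁ = -3.94×10^-6 C/m.
Applying ∮E·dA = Q_enc/ε₀ with the end caps contributing no flux:
E = |λ_enc|/(2πε₀r) = (3.94×10^-6)/(2π·8.85×10^-12·0.0164) = 4.32×10^6 N/C.

|E| ≈ 4.32×10^6 N/C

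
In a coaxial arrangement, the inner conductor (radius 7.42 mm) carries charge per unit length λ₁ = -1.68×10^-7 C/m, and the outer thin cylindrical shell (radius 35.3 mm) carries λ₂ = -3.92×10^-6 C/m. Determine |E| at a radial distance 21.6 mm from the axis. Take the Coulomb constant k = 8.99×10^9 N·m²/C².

Choose a coaxial cylinder of radius r = 21.6 mm (arbitrary length L) as the Gaussian surface (between the conductors, 7.42 mm < r < 35.3 mm).
Only the inner wire is enclosed; the outer shell contributes nothing inside itself. λ_enc = λ₁ = -1.68×10^-7 C/m.
Applying ∮E·dA = Q_enc/ε₀ with the end caps contributing no flux:
E = 2k|λ_enc|/r = 2(8.99×10^9)(1.68×10^-7)/(0.0216) = 1.40×10^5 N/C.

E = 1.40e5 N/C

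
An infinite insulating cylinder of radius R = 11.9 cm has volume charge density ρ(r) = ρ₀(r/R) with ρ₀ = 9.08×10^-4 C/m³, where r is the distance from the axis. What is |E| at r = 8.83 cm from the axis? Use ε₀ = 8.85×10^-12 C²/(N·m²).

|E| = 2.24e6 V/m

Choose a coaxial cylinder of radius r = 8.83 cm (arbitrary length L) as the Gaussian surface (r < R).
λ_enc = ∫₀^r ρ(r')·2πr' dr' = (2πρ₀/R)·r^3/3 = 1.10×10^-5 C/m.
By Gauss's law (flux through the curved wall only), E·2πrL = λ_enc L/ε₀.
E = |λ_enc|/(2πε₀r) = (1.10×10^-5)/(2π·8.85×10^-12·0.0883) = 2.24×10^6 N/C.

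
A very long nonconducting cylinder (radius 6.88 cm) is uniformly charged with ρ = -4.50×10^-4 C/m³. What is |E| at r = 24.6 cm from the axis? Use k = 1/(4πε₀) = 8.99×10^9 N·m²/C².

4.89×10^5 N/C

Coaxial Gaussian cylinder, radius r = 24.6 cm, length L (r > 6.88 cm, full cross-section enclosed).
λ_enc = ρ·πR² = (-4.50×10^-4)π(0.0688)² = -6.692×10^-6 C/m.
Gauss's law: E·2πrL = λ_enc L/ε₀.
E = 2k|λ_enc|/r = 2(8.99×10^9)(6.692×10^-6)/(0.246) = 4.89×10^5 N/C.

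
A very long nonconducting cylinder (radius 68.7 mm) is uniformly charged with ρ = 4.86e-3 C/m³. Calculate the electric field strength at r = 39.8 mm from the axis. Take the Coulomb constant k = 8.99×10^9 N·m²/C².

By cylindrical symmetry E is radial; use a coaxial Gaussian cylinder of radius 39.8 mm and length L (r < R).
Charge inside radius r per length L is ρ·πr²·L, so λ_enc = ρπr² = 2.419e-5 C/m.
Applying ∮E·dA = Q_enc/ε₀ with the end caps contributing no flux:
E = 2k|λ_enc|/r = 2(8.99×10^9)(2.419×10^-5)/(0.0398) = 1.09e7 N/C.

|E| ≈ 1.09×10^7 V/m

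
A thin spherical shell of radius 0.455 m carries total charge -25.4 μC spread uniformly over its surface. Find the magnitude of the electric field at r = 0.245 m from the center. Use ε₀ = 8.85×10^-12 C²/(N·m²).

Take a concentric spherical Gaussian surface of radius r = 0.245 m (inside the shell, r < 0.455 m).
No charge lies within this surface, so Q_enc = 0 and Gauss's law gives E·4πr² = 0 ⇒ E = 0.

E = 0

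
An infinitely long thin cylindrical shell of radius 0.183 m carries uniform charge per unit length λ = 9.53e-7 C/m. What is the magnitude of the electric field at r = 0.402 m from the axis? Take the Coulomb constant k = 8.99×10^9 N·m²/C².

Take a coaxial cylindrical Gaussian surface of radius r = 0.402 m and length L (r > 0.183 m).
The full line charge is enclosed: λ_enc = 9.53×10^-7 C/m.
By Gauss's law (flux through the curved wall only), E·2πrL = λ_enc L/ε₀.
E = 2k|λ_enc|/r = 2(8.99×10^9)(9.53e-7)/(0.402) = 4.26×10^4 N/C.

|E| ≈ 4.26e4 N/C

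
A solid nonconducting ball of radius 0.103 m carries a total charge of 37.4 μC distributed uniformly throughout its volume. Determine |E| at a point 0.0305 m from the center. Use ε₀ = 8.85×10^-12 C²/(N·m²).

E ≈ 9.39×10^6 N/C

Use a concentric Gaussian sphere at r = 0.0305 m (r < R).
Only the charge within r is enclosed: Q_enc = Q·(r/R)³ = (37.4 μC)·(0.0305 m/0.103 m)³ = 9.711×10^-7 C.
By Gauss's law, ∮E·dA = E·4πr² = Q_enc/ε₀.
E = |Q_enc|/(4πε₀r²) = (9.711×10^-7)/(4π·8.85×10^-12·(0.0305)²) = 9.39e6 N/C.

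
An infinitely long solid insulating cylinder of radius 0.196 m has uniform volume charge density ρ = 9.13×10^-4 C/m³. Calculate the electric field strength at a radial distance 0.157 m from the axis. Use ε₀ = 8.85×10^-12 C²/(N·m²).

8.10×10^6 N/C

Choose a coaxial cylinder of radius r = 0.157 m (arbitrary length L) as the Gaussian surface (r < R).
Enclosed charge per unit length: λ_enc = ρ·πr² = (9.13×10^-4)π(0.157)² = 7.07×10^-5 C/m.
Since E is radial and uniform over the curved surface, Φ = E·2πrL = Q_enc/ε₀ = λ_enc L/ε₀.
E = |λ_enc|/(2πε₀r) = (7.07×10^-5)/(2π·8.85×10^-12·0.157) = 8.10×10^6 N/C.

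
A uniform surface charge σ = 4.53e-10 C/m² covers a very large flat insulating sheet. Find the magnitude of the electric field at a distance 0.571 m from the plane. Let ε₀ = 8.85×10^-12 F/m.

Choose a cylindrical pillbox piercing the sheet, end faces (area A) parallel to it.
Flux Φ = 2EA and Q_enc = σA, so 2EA = σA/ε₀ ⇒ E = |σ|/(2ε₀), independent of distance.
E = |σ|/(2ε₀) = (4.53×10^-10)/(2·8.85×10^-12) = 25.6 N/C.

25.6 N/C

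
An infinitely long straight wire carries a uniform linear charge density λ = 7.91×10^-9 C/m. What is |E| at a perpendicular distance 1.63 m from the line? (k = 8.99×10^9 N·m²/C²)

87.3 V/m

By cylindrical symmetry E is radial; use a coaxial Gaussian cylinder of radius 1.63 m and length L.
Q_enc = λL, so λ_enc = 7.91e-9 C/m.
Since E is radial and uniform over the curved surface, Φ = E·2πrL = Q_enc/ε₀ = λ_enc L/ε₀.
E = 2k|λ_enc|/r = 2(8.99×10^9)(7.91e-9)/(1.63) = 87.3 N/C.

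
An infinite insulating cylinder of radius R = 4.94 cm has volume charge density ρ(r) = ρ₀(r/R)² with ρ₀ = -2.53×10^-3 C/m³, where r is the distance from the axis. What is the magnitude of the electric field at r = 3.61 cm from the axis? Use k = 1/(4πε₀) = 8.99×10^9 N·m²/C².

1.38×10^6 N/C

Take a coaxial cylindrical Gaussian surface of radius r = 3.61 cm and length L (r < R).
λ_enc = ∫₀^r ρ(r')·2πr' dr' = (2πρ₀/R²)·r^4/4 = -2.766×10^-6 C/m.
Applying ∮E·dA = Q_enc/ε₀ with the end caps contributing no flux:
E = 2k|λ_enc|/r = 2(8.99×10^9)(2.766×10^-6)/(0.0361) = 1.38×10^6 N/C.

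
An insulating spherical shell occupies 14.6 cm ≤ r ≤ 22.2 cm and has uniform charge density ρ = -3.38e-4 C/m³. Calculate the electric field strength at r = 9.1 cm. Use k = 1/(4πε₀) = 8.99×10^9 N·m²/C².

Use a concentric Gaussian sphere at r = 9.1 cm (r < 14.6 cm, inside the empty cavity).
Q_enc = 0 (all charge lies at larger r); Gauss's law gives E = 0.

E = 0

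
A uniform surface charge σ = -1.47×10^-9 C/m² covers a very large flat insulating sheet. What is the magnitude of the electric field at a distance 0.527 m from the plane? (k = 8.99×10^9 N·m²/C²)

83 N/C

Choose a cylindrical pillbox piercing the sheet, end faces (area A) parallel to it.
Only the two end caps contribute flux: Φ = 2EA. With Q_enc = σA, Gauss's law gives E = |σ|/(2ε₀).
E = 2πk|σ| = 2π(8.99×10^9)(1.47e-9) = 83 N/C.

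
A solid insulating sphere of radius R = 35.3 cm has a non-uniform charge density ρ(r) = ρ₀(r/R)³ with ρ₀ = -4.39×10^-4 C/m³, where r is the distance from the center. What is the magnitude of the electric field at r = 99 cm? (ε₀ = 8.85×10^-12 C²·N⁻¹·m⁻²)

3.71×10^5 N/C

Take a concentric spherical Gaussian surface of radius r = 99 cm (r > R, all charge enclosed).
Q_enc = 4π ∫₀^R ρ₀(r'/R)^3 r'² dr' = 4πρ₀R³/6 = -4.044×10^-5 C.
Since E is radial and uniform over the Gaussian sphere, Φ = E·4πr² = Q_enc/ε₀.
E = |Q_enc|/(4πε₀r²) = (4.044×10^-5)/(4π·8.85×10^-12·(0.99)²) = 3.71e5 N/C.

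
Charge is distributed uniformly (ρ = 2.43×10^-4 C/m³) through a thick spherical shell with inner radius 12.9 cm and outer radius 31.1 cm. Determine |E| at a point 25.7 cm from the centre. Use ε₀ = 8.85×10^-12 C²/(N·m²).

Use a concentric Gaussian sphere at r = 25.7 cm (within the shell material, 12.9 cm < r < 31.1 cm).
Enclosed charge is the volume from a to r: Q_enc = (4π/3)ρ(r³ − a³) = 1.509e-5 C.
Since E is radial and uniform over the Gaussian sphere, Φ = E·4πr² = Q_enc/ε₀.
E = |Q_enc|/(4πε₀r²) = (1.509×10^-5)/(4π·8.85×10^-12·(0.257)²) = 2.05e6 N/C.

2.05×10^6 N/C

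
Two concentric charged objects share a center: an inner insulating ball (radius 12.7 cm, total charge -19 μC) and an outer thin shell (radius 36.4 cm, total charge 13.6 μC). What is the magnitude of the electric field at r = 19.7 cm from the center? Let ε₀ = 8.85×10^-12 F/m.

Use a concentric Gaussian sphere at r = 19.7 cm (between the bodies, 12.7 cm < r < 36.4 cm).
Only the inner charge is enclosed; the outer shell contributes nothing inside itself. Q_enc = -19 μC = -1.90×10^-5 C.
Since E is radial and uniform over the Gaussian sphere, Φ = E·4πr² = Q_enc/ε₀.
E = |Q_enc|/(4πε₀r²) = (1.90e-5)/(4π·8.85×10^-12·(0.197)²) = 4.40×10^6 N/C.

E ≈ 4.40×10^6 N/C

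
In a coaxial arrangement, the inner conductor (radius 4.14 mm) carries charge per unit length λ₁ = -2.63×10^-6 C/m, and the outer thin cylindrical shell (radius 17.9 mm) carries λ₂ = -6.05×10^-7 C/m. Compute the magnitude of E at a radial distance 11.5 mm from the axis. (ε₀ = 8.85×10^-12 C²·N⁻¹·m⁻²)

Take a coaxial cylindrical Gaussian surface of radius r = 11.5 mm and length L (between the conductors, 4.14 mm < r < 17.9 mm).
The shell at 17.9 mm lies outside the Gaussian surface, so λ_enc = λ₁ = -2.63×10^-6 C/m.
Gauss's law: E·2πrL = λ_enc L/ε₀.
E = |λ_enc|/(2πε₀r) = (2.63e-6)/(2π·8.85×10^-12·0.0115) = 4.11×10^6 N/C.

|E| = 4.11×10^6 N/C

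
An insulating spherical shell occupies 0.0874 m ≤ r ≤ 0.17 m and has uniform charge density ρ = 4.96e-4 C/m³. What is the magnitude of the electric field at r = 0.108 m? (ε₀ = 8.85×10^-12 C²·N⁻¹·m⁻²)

E ≈ 9.48×10^5 V/m

Symmetry ⇒ E = E(r) r̂. Gaussian sphere of radius r = 0.108 m (within the shell material, 0.0874 m < r < 0.17 m).
Enclosed charge is the volume from a to r: Q_enc = (4π/3)ρ(r³ − a³) = 1.23×10^-6 C.
Applying ∮E·dA = Q_enc/ε₀ with Φ = E(4πr²):
E = |Q_enc|/(4πε₀r²) = (1.23×10^-6)/(4π·8.85×10^-12·(0.108)²) = 9.48×10^5 N/C.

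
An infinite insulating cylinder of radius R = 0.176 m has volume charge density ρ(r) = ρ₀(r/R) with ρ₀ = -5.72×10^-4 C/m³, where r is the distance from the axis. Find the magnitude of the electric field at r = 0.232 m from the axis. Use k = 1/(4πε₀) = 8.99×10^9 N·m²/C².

E = 2.88e6 V/m

Choose a coaxial cylinder of radius r = 0.232 m (arbitrary length L) as the Gaussian surface (r > R, full charge per length enclosed).
λ_enc = 2π ∫₀^R ρ₀(r'/R)^1 r' dr' = 2πρ₀R²/3 = -3.711×10^-5 C/m.
Applying ∮E·dA = Q_enc/ε₀ with the end caps contributing no flux:
E = 2k|λ_enc|/r = 2(8.99×10^9)(3.711×10^-5)/(0.232) = 2.88×10^6 N/C.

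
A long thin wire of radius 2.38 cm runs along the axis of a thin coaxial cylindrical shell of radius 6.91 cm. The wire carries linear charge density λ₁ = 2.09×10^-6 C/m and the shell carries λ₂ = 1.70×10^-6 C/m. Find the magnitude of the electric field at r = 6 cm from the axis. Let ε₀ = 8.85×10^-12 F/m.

Coaxial Gaussian cylinder, radius r = 6 cm, length L (between the conductors, 2.38 cm < r < 6.91 cm).
The shell at 6.91 cm lies outside the Gaussian surface, so λ_enc = λ₁ = 2.09×10^-6 C/m.
Gauss's law: E·2πrL = λ_enc L/ε₀.
E = |λ_enc|/(2πε₀r) = (2.09×10^-6)/(2π·8.85×10^-12·0.06) = 6.26×10^5 N/C.

|E| = 6.26e5 N/C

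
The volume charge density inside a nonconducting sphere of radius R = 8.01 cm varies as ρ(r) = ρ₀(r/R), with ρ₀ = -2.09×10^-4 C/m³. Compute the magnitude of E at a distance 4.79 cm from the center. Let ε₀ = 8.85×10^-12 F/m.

Use a concentric Gaussian sphere at r = 4.79 cm (r < R).
Integrate the density: Q_enc = 4π ∫₀^r ρ₀(r'/R)^1 r'² dr' = 4πρ₀ r^4/(4·R) = -4.315×10^-8 C.
Gauss's law: E·4πr² = Q_enc/ε₀.
E = |Q_enc|/(4πε₀r²) = (4.315×10^-8)/(4π·8.85×10^-12·(0.0479)²) = 1.69×10^5 N/C.

E = 1.69e5 N/C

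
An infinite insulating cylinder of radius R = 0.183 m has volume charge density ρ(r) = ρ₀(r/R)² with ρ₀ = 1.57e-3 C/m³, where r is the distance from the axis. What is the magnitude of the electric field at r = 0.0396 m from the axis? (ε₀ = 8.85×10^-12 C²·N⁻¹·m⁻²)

E = 8.22×10^4 N/C

Choose a coaxial cylinder of radius r = 0.0396 m (arbitrary length L) as the Gaussian surface (r < R).
λ_enc = ∫₀^r ρ(r')·2πr' dr' = (2πρ₀/R²)·r^4/4 = 1.811×10^-7 C/m.
Gauss's law: E·2πrL = λ_enc L/ε₀.
E = |λ_enc|/(2πε₀r) = (1.811e-7)/(2π·8.85×10^-12·0.0396) = 8.22×10^4 N/C.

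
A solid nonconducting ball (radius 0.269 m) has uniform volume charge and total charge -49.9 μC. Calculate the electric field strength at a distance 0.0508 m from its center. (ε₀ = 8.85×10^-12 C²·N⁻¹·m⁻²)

By spherical symmetry E is radial; choose a Gaussian sphere of radius r = 0.0508 m (r < R).
For a uniform sphere the enclosed fraction is (r/R)³, so Q_enc = (-49.9 μC)(0.0508/0.269)³ = -3.361×10^-7 C.
By Gauss's law, ∮E·dA = E·4πr² = Q_enc/ε₀.
E = |Q_enc|/(4πε₀r²) = (3.361×10^-7)/(4π·8.85×10^-12·(0.0508)²) = 1.17×10^6 N/C.

|E| ≈ 1.17×10^6 N/C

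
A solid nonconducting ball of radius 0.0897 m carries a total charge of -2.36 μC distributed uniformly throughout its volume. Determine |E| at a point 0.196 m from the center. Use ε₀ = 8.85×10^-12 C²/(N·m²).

5.52e5 N/C

Symmetry ⇒ E = E(r) r̂. Gaussian sphere of radius r = 0.196 m (r > R, so the entire charge is enclosed).
Q_enc = -2.36 μC = -2.36×10^-6 C.
Applying ∮E·dA = Q_enc/ε₀ with Φ = E(4πr²):
E = |Q_enc|/(4πε₀r²) = (2.36×10^-6)/(4π·8.85×10^-12·(0.196)²) = 5.52×10^5 N/C.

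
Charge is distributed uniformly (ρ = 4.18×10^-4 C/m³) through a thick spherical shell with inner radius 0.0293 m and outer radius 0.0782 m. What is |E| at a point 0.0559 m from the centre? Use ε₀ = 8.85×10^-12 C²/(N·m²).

Use a concentric Gaussian sphere at r = 0.0559 m (within the shell material, 0.0293 m < r < 0.0782 m).
Only the shell between 0.0293 m and r is enclosed: Q_enc = ρ·(4π/3)(r³ − a³) = (4.18×10^-4)·(4π/3)·((0.0559)³ − (0.0293)³) = 2.618e-7 C.
Gauss's law: E·4πr² = Q_enc/ε₀.
E = |Q_enc|/(4πε₀r²) = (2.618×10^-7)/(4π·8.85×10^-12·(0.0559)²) = 7.53×10^5 N/C.

E ≈ 7.53e5 N/C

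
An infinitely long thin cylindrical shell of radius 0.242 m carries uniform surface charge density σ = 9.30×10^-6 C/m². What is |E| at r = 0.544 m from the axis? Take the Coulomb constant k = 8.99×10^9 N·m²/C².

Coaxial Gaussian cylinder, radius r = 0.544 m, length L (r > 0.242 m).
The whole shell is enclosed: λ_enc = σ·2πR = (9.30×10^-6)·2π·(0.242) = 1.414×10^-5 C/m.
By Gauss's law (flux through the curved wall only), E·2πrL = λ_enc L/ε₀.
E = 2k|λ_enc|/r = 2(8.99×10^9)(1.414×10^-5)/(0.544) = 4.67e5 N/C.

E = 4.67e5 V/m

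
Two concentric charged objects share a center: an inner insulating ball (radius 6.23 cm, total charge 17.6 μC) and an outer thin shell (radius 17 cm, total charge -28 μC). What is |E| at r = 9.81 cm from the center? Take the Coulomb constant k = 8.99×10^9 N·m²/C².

1.64×10^7 V/m

Take a concentric spherical Gaussian surface of radius r = 9.81 cm (between the bodies, 6.23 cm < r < 17 cm).
The shell at 17 cm lies outside the Gaussian surface, so Q_enc = 17.6 μC = 1.76×10^-5 C.
Applying ∮E·dA = Q_enc/ε₀ with Φ = E(4πr²):
E = k|Q_enc|/r² = (8.99×10^9)(1.76e-5)/(0.0981)² = 1.64×10^7 N/C.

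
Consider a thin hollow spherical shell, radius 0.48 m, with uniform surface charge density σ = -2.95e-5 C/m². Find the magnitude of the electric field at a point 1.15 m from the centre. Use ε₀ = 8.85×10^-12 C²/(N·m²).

By spherical symmetry E is radial; choose a Gaussian sphere of radius r = 1.15 m (r > 0.48 m).
The entire shell is enclosed: Q_enc = σ·4πR² = (-2.95×10^-5)·4π·(0.48)² = -8.541×10^-5 C.
Applying ∮E·dA = Q_enc/ε₀ with Φ = E(4πr²):
E = |Q_enc|/(4πε₀r²) = (8.541×10^-5)/(4π·8.85×10^-12·(1.15)²) = 5.81×10^5 N/C.

|E| ≈ 5.81×10^5 V/m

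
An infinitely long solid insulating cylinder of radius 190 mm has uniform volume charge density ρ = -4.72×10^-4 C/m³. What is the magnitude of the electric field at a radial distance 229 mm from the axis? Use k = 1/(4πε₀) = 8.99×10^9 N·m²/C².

Choose a coaxial cylinder of radius r = 229 mm (arbitrary length L) as the Gaussian surface (r > 190 mm, full cross-section enclosed).
λ_enc = ρ·πR² = (-4.72×10^-4)π(0.19)² = -5.353e-5 C/m.
Applying ∮E·dA = Q_enc/ε₀ with the end caps contributing no flux:
E = 2k|λ_enc|/r = 2(8.99×10^9)(5.353e-5)/(0.229) = 4.20e6 N/C.

E ≈ 4.20×10^6 N/C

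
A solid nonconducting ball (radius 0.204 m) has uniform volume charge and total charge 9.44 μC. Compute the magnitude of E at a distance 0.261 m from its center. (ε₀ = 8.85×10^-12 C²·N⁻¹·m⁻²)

1.25×10^6 V/m

Use a concentric Gaussian sphere at r = 0.261 m (r > R, so the entire charge is enclosed).
Q_enc = 9.44 μC = 9.44×10^-6 C.
By Gauss's law, ∮E·dA = E·4πr² = Q_enc/ε₀.
E = |Q_enc|/(4πε₀r²) = (9.44×10^-6)/(4π·8.85×10^-12·(0.261)²) = 1.25×10^6 N/C.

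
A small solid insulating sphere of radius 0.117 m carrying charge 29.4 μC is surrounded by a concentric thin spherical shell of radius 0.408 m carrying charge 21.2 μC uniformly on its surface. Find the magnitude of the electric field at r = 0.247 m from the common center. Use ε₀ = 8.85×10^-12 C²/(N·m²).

4.33×10^6 V/m

Use a concentric Gaussian sphere at r = 0.247 m (between the bodies, 0.117 m < r < 0.408 m).
The shell at 0.408 m lies outside the Gaussian surface, so Q_enc = 29.4 μC = 2.94×10^-5 C.
Since E is radial and uniform over the Gaussian sphere, Φ = E·4πr² = Q_enc/ε₀.
E = |Q_enc|/(4πε₀r²) = (2.94×10^-5)/(4π·8.85×10^-12·(0.247)²) = 4.33×10^6 N/C.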